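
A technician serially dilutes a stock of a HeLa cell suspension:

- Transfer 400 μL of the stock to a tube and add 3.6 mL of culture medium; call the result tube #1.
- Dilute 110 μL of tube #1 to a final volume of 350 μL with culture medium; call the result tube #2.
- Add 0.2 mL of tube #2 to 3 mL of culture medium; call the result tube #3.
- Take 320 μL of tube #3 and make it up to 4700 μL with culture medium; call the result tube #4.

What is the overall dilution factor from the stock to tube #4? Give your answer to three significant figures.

Step 1: 400 μL + 3.6 mL = 4000 μL total → factor 4000/400 = 10
Step 2: 110 μL brought to 350 μL → factor 350/110 = 3.1818
Step 3: 0.2 mL + 3 mL = 3.2 mL total → factor 3.2/0.2 = 16
Step 4: 320 μL brought to 4700 μL → factor 4700/320 = 14.688
Overall dilution factor = 10 × 3.1818 × 16 × 14.688 = 7477.3

7.48 × 10^3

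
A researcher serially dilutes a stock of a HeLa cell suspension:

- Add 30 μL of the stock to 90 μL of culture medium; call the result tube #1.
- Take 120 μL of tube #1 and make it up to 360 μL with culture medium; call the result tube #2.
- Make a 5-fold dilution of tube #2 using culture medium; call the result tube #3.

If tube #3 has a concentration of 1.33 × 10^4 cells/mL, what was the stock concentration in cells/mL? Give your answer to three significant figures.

Step 1: 30 μL + 90 μL = 120 μL total → factor 120/30 = 4
Step 2: 120 μL brought to 360 μL → factor 360/120 = 3
Step 3: 5-fold → factor 5
Overall dilution factor = 4 × 3 × 5 = 60
Stock = 1.33 × 10^4 cells/mL × 60 = 7.98 × 10^5 cells/mL

7.98 × 10^5 cells/mL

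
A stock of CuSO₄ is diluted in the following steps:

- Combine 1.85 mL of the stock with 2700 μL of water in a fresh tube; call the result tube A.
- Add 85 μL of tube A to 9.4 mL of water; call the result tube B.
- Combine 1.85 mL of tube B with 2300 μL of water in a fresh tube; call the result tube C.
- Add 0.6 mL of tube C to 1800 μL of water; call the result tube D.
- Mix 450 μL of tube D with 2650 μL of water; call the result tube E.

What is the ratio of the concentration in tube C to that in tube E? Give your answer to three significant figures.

Step 1: 1.85 mL + 2700 μL = 4.55 mL total → factor 4.55/1.85 = 2.4595
Step 2: 85 μL + 9.4 mL = 9485 μL total → factor 9485/85 = 111.59
Step 3: 1.85 mL + 2300 μL = 4.15 mL total → factor 4.15/1.85 = 2.2432
Step 4: 0.6 mL + 1800 μL = 2.4 mL total → factor 2.4/0.6 = 4
Step 5: 450 μL + 2650 μL = 3100 μL total → factor 3100/450 = 6.8889
Dilution factor to tube C = 615.65; to tube E = 16965
[tube C]/[tube E] = (factor to tube E)/(factor to tube C) = 16965/615.65 = 27.6

27.6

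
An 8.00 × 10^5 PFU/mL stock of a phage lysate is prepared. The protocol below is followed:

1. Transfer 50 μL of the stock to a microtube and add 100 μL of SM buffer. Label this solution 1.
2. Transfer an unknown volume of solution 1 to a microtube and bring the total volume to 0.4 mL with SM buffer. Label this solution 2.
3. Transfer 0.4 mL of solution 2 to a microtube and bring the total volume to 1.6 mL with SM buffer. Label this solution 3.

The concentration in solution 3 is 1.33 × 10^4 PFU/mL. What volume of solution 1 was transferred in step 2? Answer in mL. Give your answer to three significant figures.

0.0798 mL

Step 1: 50 μL + 100 μL = 150 μL total → factor 150/50 = 3
Step 2: v brought to 0.4 mL → factor = 0.4 mL/v
Step 3: 0.4 mL brought to 1.6 mL → factor 1.6/0.4 = 4
Product of known-step factors = 12
Overall factor = 8.00 × 10^5 PFU/mL / (1.33 × 10^4 PFU/mL) = 60.15
Step-2 factor = 60.15 / 12 = 5.0125
v = 0.4 mL / 5.0125 = 0.0798 mL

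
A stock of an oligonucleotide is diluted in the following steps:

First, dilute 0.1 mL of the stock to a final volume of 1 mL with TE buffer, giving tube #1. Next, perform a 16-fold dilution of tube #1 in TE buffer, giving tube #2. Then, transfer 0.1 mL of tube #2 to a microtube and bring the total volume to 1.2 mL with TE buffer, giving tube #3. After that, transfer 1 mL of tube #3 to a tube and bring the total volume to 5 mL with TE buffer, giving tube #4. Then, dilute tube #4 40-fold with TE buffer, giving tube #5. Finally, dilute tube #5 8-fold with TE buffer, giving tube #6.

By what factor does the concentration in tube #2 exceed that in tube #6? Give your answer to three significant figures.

1.92 × 10^4

Step 1: 0.1 mL brought to 1 mL → factor 1/0.1 = 10
Step 2: 16-fold → factor 16
Step 3: 0.1 mL brought to 1.2 mL → factor 1.2/0.1 = 12
Step 4: 1 mL brought to 5 mL → factor 5/1 = 5
Step 5: 40-fold → factor 40
Step 6: 8-fold → factor 8
Dilution factor to tube #2 = 160; to tube #6 = 3.072 × 10^6
[tube #2]/[tube #6] = (factor to tube #6)/(factor to tube #2) = 3.072 × 10^6/160 = 1.92 × 10^4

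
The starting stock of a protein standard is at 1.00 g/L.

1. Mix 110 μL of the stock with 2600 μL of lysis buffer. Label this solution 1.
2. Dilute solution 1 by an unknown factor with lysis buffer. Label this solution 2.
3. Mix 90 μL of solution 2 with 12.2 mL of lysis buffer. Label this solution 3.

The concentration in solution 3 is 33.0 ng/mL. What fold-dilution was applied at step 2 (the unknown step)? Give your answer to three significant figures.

Step 1: 110 μL + 2600 μL = 2710 μL total → factor 2710/110 = 24.636
Step 2: unknown factor x
Step 3: 90 μL + 12.2 mL = 12290 μL total → factor 12290/90 = 136.56
Product of known-step factors = 3364.2
Overall factor = 1.00 g/L / (33.0 ng/mL) = 30303
x = 30303 / 3364.2 = 9.01

9.01-fold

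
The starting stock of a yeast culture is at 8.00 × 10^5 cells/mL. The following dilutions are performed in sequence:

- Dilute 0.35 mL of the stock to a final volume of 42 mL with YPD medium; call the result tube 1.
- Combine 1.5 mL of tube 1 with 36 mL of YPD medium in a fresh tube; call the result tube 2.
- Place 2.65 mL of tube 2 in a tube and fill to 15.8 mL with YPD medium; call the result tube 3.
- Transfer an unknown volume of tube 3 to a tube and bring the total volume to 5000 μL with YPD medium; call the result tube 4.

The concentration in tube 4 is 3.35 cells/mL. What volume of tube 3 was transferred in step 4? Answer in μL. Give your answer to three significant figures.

Step 1: 0.35 mL brought to 42 mL → factor 42/0.35 = 120
Step 2: 1.5 mL + 36 mL = 37.5 mL total → factor 37.5/1.5 = 25
Step 3: 2.65 mL brought to 15.8 mL → factor 15.8/2.65 = 5.9623
Step 4: v brought to 5000 μL → factor = 5000 μL/v
Product of known-step factors = 17887
Overall factor = 8.00 × 10^5 cells/mL / (3.35 cells/mL) = 2.3881 × 10^5
Step-4 factor = 2.3881 × 10^5 / 17887 = 13.351
v = 5000 μL / 13.351 = 375 μL

375 μL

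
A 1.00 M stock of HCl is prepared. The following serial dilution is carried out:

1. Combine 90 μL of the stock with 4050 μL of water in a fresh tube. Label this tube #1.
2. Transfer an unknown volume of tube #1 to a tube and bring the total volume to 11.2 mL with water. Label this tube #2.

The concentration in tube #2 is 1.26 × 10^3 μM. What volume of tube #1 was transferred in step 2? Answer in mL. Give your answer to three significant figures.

0.649 mL

Step 1: 90 μL + 4050 μL = 4140 μL total → factor 4140/90 = 46
Step 2: v brought to 11.2 mL → factor = 11.2 mL/v
Product of known-step factors = 46
Overall factor = 1.00 M / (1.26 × 10^3 μM) = 793.65
Step-2 factor = 793.65 / 46 = 17.253
v = 11.2 mL / 17.253 = 0.649 mL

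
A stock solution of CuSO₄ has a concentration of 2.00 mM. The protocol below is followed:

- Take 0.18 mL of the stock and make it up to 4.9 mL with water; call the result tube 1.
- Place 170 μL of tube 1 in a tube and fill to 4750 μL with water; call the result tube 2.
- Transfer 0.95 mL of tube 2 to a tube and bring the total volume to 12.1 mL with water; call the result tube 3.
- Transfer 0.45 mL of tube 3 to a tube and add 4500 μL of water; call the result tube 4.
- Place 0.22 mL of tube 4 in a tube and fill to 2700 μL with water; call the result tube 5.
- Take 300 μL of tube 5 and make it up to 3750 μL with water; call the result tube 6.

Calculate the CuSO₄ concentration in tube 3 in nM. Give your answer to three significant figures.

206 nM

Step 1: 0.18 mL brought to 4.9 mL → factor 4.9/0.18 = 27.222
Step 2: 170 μL brought to 4750 μL → factor 4750/170 = 27.941
Step 3: 0.95 mL brought to 12.1 mL → factor 12.1/0.95 = 12.737
Dilution factor through tube 3 = 27.222 × 27.941 × 12.737 = 9687.9
[tube 3] = 2.00 mM / 9687.9 = 0.0002064 mM = 206 nM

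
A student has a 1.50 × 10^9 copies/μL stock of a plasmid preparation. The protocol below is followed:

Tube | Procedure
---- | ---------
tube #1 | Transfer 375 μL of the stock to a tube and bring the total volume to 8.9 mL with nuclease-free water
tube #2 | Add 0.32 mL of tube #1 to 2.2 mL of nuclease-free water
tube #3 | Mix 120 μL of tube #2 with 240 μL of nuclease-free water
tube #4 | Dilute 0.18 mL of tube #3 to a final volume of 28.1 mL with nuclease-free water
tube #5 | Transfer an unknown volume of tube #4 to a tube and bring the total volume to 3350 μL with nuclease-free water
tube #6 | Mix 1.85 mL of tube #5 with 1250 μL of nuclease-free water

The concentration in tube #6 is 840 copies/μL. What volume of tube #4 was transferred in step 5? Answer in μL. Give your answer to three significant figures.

Step 1: 375 μL brought to 8.9 mL → factor 8900/375 = 23.733
Step 2: 0.32 mL + 2.2 mL = 2.52 mL total → factor 2.52/0.32 = 7.875
Step 3: 120 μL + 240 μL = 360 μL total → factor 360/120 = 3
Step 4: 0.18 mL brought to 28.1 mL → factor 28.1/0.18 = 156.11
Step 5: v brought to 3350 μL → factor = 3350 μL/v
Step 6: 1.85 mL + 1250 μL = 3.1 mL total → factor 3.1/1.85 = 1.6757
Product of known-step factors = 1.4667 × 10^5
Overall factor = 1.50 × 10^9 copies/μL / (840 copies/μL) = 1.7857 × 10^6
Step-5 factor = 1.7857 × 10^6 / 1.4667 × 10^5 = 12.175
v = 3350 μL / 12.175 = 275 μL

275 μL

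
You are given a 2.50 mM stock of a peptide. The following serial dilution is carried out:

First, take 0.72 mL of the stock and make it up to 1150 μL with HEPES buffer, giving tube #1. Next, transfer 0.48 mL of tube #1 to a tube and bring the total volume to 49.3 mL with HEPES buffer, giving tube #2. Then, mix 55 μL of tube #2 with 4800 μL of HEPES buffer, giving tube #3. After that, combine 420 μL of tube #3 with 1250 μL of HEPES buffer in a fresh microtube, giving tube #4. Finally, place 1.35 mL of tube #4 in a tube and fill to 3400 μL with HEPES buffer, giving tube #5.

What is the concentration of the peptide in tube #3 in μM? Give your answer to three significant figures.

0.173 μM

Step 1: 0.72 mL brought to 1150 μL → factor 1.15/0.72 = 1.5972
Step 2: 0.48 mL brought to 49.3 mL → factor 49.3/0.48 = 102.71
Step 3: 55 μL + 4800 μL = 4855 μL total → factor 4855/55 = 88.273
Dilution factor through tube #3 = 1.5972 × 102.71 × 88.273 = 14481
[tube #3] = 2.50 mM / 14481 = 0.0001726 mM = 0.173 μM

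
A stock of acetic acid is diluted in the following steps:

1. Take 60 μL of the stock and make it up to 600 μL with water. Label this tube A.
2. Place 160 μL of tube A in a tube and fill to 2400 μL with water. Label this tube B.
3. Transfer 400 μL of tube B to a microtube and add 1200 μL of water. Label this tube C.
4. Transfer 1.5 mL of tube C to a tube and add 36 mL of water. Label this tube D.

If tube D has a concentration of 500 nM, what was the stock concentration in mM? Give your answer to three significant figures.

Step 1: 60 μL brought to 600 μL → factor 600/60 = 10
Step 2: 160 μL brought to 2400 μL → factor 2400/160 = 15
Step 3: 400 μL + 1200 μL = 1600 μL total → factor 1600/400 = 4
Step 4: 1.5 mL + 36 mL = 37.5 mL total → factor 37.5/1.5 = 25
Overall dilution factor = 10 × 15 × 4 × 25 = 15000
Stock = 500 nM × 15000 = 7.500 × 10^6 nM = 7.50 mM

7.50 mM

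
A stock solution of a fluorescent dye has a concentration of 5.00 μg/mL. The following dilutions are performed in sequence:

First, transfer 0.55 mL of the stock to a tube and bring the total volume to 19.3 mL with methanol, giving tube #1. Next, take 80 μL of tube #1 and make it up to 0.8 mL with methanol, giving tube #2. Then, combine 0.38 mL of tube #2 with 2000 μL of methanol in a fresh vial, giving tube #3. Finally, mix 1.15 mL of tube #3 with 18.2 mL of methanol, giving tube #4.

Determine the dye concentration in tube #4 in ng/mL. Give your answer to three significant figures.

0.135 ng/mL

Step 1: 0.55 mL brought to 19.3 mL → factor 19.3/0.55 = 35.091
Step 2: 80 μL brought to 0.8 mL → factor 800/80 = 10
Step 3: 0.38 mL + 2000 μL = 2.38 mL total → factor 2.38/0.38 = 6.2632
Step 4: 1.15 mL + 18.2 mL = 19.35 mL total → factor 19.35/1.15 = 16.826
Overall dilution factor = 35.091 × 10 × 6.2632 × 16.826 = 36980
Final = 5.00 μg/mL / 36980 = 0.0001352 μg/mL = 0.135 ng/mL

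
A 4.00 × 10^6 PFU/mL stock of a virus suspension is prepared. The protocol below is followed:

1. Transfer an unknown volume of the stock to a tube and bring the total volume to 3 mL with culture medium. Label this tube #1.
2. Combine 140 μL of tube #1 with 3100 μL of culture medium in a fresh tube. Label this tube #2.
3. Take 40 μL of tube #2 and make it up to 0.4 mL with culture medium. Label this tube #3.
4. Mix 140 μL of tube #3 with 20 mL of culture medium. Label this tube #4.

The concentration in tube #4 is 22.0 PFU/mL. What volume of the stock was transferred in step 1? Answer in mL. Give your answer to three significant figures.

0.549 mL

Step 1: v brought to 3 mL → factor = 3 mL/v
Step 2: 140 μL + 3100 μL = 3240 μL total → factor 3240/140 = 23.143
Step 3: 40 μL brought to 0.4 mL → factor 400/40 = 10
Step 4: 140 μL + 20 mL = 20140 μL total → factor 20140/140 = 143.86
Product of known-step factors = 33293
Overall factor = 4.00 × 10^6 PFU/mL / (22.0 PFU/mL) = 1.8182 × 10^5
Step-1 factor = 1.8182 × 10^5 / 33293 = 5.4612
v = 3 mL / 5.4612 = 0.549 mL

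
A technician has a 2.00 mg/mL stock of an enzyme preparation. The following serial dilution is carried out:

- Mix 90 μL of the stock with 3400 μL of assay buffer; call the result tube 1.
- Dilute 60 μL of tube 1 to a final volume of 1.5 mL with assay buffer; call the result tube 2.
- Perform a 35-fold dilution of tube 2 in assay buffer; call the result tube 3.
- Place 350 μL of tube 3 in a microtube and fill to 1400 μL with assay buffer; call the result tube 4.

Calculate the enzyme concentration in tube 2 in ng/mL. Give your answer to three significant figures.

Step 1: 90 μL + 3400 μL = 3490 μL total → factor 3490/90 = 38.778
Step 2: 60 μL brought to 1.5 mL → factor 1500/60 = 25
Dilution factor through tube 2 = 38.778 × 25 = 969.44
[tube 2] = 2.00 mg/mL / 969.44 = 0.002063 mg/mL = 2.06 × 10^3 ng/mL

2.06 × 10^3 ng/mL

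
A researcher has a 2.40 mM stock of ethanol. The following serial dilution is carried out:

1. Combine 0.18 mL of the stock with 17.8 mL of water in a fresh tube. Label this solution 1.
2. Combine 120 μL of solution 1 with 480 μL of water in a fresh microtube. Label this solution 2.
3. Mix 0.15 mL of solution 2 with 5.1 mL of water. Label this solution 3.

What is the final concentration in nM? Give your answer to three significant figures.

Step 1: 0.18 mL + 17.8 mL = 17.98 mL total → factor 17.98/0.18 = 99.889
Step 2: 120 μL + 480 μL = 600 μL total → factor 600/120 = 5
Step 3: 0.15 mL + 5.1 mL = 5.25 mL total → factor 5.25/0.15 = 35
Overall dilution factor = 99.889 × 5 × 35 = 17481
Final = 2.40 mM / 17481 = 0.0001373 mM = 137 nM

137 nM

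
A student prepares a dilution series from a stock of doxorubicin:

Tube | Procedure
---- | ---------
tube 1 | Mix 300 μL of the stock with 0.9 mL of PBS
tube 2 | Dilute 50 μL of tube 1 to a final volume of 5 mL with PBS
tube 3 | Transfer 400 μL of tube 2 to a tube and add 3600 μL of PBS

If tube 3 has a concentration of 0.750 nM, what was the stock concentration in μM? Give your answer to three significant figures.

Step 1: 300 μL + 0.9 mL = 1200 μL total → factor 1200/300 = 4
Step 2: 50 μL brought to 5 mL → factor 5000/50 = 100
Step 3: 400 μL + 3600 μL = 4000 μL total → factor 4000/400 = 10
Overall dilution factor = 4 × 100 × 10 = 4000
Stock = 0.750 nM × 4000 = 3000 nM = 3.00 μM

3.00 μM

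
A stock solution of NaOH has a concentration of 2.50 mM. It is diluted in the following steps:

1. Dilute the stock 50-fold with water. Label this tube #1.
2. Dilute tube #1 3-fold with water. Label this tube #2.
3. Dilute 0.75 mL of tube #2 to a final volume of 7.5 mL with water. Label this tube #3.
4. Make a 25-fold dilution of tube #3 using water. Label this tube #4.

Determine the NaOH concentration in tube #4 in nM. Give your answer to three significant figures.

66.7 nM

Step 1: 50-fold → factor 50
Step 2: 3-fold → factor 3
Step 3: 0.75 mL brought to 7.5 mL → factor 7.5/0.75 = 10
Step 4: 25-fold → factor 25
Overall dilution factor = 50 × 3 × 10 × 25 = 37500
Final = 2.50 mM / 37500 = 6.667 × 10^-5 mM = 66.7 nM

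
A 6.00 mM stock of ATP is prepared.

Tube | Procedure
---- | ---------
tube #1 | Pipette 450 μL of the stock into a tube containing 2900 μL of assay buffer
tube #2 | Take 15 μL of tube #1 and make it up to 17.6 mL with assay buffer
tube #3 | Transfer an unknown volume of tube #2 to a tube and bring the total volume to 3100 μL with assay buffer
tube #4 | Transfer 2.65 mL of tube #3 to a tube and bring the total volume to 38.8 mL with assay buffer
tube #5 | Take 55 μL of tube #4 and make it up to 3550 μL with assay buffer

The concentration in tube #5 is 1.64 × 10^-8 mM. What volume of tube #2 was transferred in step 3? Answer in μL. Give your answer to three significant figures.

69.9 μL

Step 1: 450 μL + 2900 μL = 3350 μL total → factor 3350/450 = 7.4444
Step 2: 15 μL brought to 17.6 mL → factor 17600/15 = 1173.3
Step 3: v brought to 3100 μL → factor = 3100 μL/v
Step 4: 2.65 mL brought to 38.8 mL → factor 38.8/2.65 = 14.642
Step 5: 55 μL brought to 3550 μL → factor 3550/55 = 64.545
Product of known-step factors = 8.2548 × 10^6
Overall factor = 6.00 mM / (1.64 × 10^-8 mM) = 3.6585 × 10^8
Step-3 factor = 3.6585 × 10^8 / 8.2548 × 10^6 = 44.32
v = 3100 μL / 44.32 = 69.9 μL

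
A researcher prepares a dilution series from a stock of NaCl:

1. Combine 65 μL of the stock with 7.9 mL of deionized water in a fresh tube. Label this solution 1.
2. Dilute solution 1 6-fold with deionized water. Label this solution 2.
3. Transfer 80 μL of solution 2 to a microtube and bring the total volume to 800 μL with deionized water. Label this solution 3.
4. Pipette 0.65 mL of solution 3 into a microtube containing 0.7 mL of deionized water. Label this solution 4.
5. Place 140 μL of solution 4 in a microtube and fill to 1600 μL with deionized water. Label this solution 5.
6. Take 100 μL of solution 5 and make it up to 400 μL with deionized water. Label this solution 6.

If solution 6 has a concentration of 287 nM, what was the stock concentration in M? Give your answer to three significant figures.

Step 1: 65 μL + 7.9 mL = 7965 μL total → factor 7965/65 = 122.54
Step 2: 6-fold → factor 6
Step 3: 80 μL brought to 800 μL → factor 800/80 = 10
Step 4: 0.65 mL + 0.7 mL = 1.35 mL total → factor 1.35/0.65 = 2.0769
Step 5: 140 μL brought to 1600 μL → factor 1600/140 = 11.429
Step 6: 100 μL brought to 400 μL → factor 400/100 = 4
Overall dilution factor = 122.54 × 6 × 10 × 2.0769 × 11.429 × 4 = 6.9807 × 10^5
Stock = 287 nM × 6.9807 × 10^5 = 2.003 × 10^8 nM = 0.200 M

0.200 M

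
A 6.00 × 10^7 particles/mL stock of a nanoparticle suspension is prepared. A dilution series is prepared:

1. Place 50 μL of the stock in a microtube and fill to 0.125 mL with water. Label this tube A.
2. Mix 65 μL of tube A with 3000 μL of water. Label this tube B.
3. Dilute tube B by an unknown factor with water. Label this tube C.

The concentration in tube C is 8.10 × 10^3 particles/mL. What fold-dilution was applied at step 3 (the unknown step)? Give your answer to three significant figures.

Step 1: 50 μL brought to 0.125 mL → factor 125/50 = 2.5
Step 2: 65 μL + 3000 μL = 3065 μL total → factor 3065/65 = 47.154
Step 3: unknown factor x
Product of known-step factors = 117.88
Overall factor = 6.00 × 10^7 particles/mL / (8.10 × 10^3 particles/mL) = 7407.4
x = 7407.4 / 117.88 = 62.8

62.8-fold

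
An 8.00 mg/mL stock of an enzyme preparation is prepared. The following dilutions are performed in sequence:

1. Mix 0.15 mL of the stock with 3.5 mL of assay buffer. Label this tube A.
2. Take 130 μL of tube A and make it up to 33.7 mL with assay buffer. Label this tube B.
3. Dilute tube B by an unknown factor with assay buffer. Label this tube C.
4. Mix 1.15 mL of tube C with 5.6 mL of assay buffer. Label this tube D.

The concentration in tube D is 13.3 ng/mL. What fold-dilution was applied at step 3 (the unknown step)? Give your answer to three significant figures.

Step 1: 0.15 mL + 3.5 mL = 3.65 mL total → factor 3.65/0.15 = 24.333
Step 2: 130 μL brought to 33.7 mL → factor 33700/130 = 259.23
Step 3: unknown factor x
Step 4: 1.15 mL + 5.6 mL = 6.75 mL total → factor 6.75/1.15 = 5.8696
Product of known-step factors = 37025
Overall factor = 8.00 mg/mL / (13.3 ng/mL) = 6.015 × 10^5
x = 6.015 × 10^5 / 37025 = 16.2

16.2-fold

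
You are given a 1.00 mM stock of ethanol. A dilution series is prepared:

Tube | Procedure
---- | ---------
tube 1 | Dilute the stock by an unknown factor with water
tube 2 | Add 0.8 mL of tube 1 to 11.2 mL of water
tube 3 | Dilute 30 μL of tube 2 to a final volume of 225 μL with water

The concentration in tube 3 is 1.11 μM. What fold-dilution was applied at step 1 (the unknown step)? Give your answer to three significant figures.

8.01-fold

Step 1: unknown factor x
Step 2: 0.8 mL + 11.2 mL = 12 mL total → factor 12/0.8 = 15
Step 3: 30 μL brought to 225 μL → factor 225/30 = 7.5
Product of known-step factors = 112.5
Overall factor = 1.00 mM / (1.11 μM) = 900.9
x = 900.9 / 112.5 = 8.01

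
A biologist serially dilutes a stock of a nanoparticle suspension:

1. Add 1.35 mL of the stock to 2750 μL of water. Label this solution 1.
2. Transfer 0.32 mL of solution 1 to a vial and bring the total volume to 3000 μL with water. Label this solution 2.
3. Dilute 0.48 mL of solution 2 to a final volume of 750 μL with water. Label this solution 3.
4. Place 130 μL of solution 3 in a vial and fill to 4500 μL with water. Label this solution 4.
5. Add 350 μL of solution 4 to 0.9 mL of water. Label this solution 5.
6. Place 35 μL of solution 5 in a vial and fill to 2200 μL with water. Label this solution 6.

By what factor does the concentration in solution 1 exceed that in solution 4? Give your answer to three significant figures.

Step 1: 1.35 mL + 2750 μL = 4.1 mL total → factor 4.1/1.35 = 3.037
Step 2: 0.32 mL brought to 3000 μL → factor 3/0.32 = 9.375
Step 3: 0.48 mL brought to 750 μL → factor 0.75/0.48 = 1.5625
Step 4: 130 μL brought to 4500 μL → factor 4500/130 = 34.615
Dilution factor to solution 1 = 3.037; to solution 4 = 1540
[solution 1]/[solution 4] = (factor to solution 4)/(factor to solution 1) = 1540/3.037 = 507

507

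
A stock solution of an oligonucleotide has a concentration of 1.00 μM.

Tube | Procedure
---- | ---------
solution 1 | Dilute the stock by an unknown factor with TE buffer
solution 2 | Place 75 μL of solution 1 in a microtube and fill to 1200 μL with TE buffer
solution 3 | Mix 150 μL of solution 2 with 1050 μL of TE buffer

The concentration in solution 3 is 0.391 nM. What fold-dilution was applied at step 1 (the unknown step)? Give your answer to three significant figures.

Step 1: unknown factor x
Step 2: 75 μL brought to 1200 μL → factor 1200/75 = 16
Step 3: 150 μL + 1050 μL = 1200 μL total → factor 1200/150 = 8
Product of known-step factors = 128
Overall factor = 1.00 μM / (0.391 nM) = 2557.5
x = 2557.5 / 128 = 20.0

20.0-fold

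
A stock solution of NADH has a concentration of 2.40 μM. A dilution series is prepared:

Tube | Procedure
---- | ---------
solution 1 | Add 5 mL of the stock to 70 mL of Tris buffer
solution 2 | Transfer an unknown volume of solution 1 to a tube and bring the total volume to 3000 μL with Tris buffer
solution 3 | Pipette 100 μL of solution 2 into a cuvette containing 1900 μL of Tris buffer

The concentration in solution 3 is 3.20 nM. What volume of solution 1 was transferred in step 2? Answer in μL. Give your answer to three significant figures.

Step 1: 5 mL + 70 mL = 75 mL total → factor 75/5 = 15
Step 2: v brought to 3000 μL → factor = 3000 μL/v
Step 3: 100 μL + 1900 μL = 2000 μL total → factor 2000/100 = 20
Product of known-step factors = 300
Overall factor = 2.40 μM / (3.20 nM) = 750
Step-2 factor = 750 / 300 = 2.5
v = 3000 μL / 2.5 = 1.20 × 10^3 μL

1.20 × 10^3 μL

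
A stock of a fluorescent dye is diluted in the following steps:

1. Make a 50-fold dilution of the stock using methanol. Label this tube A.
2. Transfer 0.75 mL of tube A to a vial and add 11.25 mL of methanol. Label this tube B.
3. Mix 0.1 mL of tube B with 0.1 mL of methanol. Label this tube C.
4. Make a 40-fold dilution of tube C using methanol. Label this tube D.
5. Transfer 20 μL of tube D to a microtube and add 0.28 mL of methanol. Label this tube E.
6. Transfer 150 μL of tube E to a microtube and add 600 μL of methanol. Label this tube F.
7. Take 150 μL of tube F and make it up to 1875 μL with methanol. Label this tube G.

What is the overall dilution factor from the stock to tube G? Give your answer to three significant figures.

6.00 × 10^7

Step 1: 50-fold → factor 50
Step 2: 0.75 mL + 11.25 mL = 12 mL total → factor 12/0.75 = 16
Step 3: 0.1 mL + 0.1 mL = 0.2 mL total → factor 0.2/0.1 = 2
Step 4: 40-fold → factor 40
Step 5: 20 μL + 0.28 mL = 300 μL total → factor 300/20 = 15
Step 6: 150 μL + 600 μL = 750 μL total → factor 750/150 = 5
Step 7: 150 μL brought to 1875 μL → factor 1875/150 = 12.5
Overall dilution factor = 50 × 16 × 2 × 40 × 15 × 5 × 12.5 = 6 × 10^7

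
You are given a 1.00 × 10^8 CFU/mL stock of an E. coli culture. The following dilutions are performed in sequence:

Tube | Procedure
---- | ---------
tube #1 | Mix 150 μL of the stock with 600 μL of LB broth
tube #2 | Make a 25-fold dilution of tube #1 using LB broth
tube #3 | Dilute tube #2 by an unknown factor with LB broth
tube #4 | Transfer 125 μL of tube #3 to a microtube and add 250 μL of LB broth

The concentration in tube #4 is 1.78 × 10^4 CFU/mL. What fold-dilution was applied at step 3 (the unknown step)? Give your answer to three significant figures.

Step 1: 150 μL + 600 μL = 750 μL total → factor 750/150 = 5
Step 2: 25-fold → factor 25
Step 3: unknown factor x
Step 4: 125 μL + 250 μL = 375 μL total → factor 375/125 = 3
Product of known-step factors = 375
Overall factor = 1.00 × 10^8 CFU/mL / (1.78 × 10^4 CFU/mL) = 5618
x = 5618 / 375 = 15.0

15.0-fold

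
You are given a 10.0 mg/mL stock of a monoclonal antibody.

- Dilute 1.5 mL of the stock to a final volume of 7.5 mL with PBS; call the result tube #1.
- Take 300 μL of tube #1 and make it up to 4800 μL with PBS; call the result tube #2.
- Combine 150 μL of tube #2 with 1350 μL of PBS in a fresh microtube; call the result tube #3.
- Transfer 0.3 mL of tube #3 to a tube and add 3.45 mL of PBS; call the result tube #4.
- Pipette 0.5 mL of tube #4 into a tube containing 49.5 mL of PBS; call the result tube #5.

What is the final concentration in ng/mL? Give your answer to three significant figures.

Step 1: 1.5 mL brought to 7.5 mL → factor 7.5/1.5 = 5
Step 2: 300 μL brought to 4800 μL → factor 4800/300 = 16
Step 3: 150 μL + 1350 μL = 1500 μL total → factor 1500/150 = 10
Step 4: 0.3 mL + 3.45 mL = 3.75 mL total → factor 3.75/0.3 = 12.5
Step 5: 0.5 mL + 49.5 mL = 50 mL total → factor 50/0.5 = 100
Overall dilution factor = 5 × 16 × 10 × 12.5 × 100 = 1 × 10^6
Final = 10.0 mg/mL / 1 × 10^6 = 1.000 × 10^-5 mg/mL = 10.0 ng/mL

10.0 ng/mL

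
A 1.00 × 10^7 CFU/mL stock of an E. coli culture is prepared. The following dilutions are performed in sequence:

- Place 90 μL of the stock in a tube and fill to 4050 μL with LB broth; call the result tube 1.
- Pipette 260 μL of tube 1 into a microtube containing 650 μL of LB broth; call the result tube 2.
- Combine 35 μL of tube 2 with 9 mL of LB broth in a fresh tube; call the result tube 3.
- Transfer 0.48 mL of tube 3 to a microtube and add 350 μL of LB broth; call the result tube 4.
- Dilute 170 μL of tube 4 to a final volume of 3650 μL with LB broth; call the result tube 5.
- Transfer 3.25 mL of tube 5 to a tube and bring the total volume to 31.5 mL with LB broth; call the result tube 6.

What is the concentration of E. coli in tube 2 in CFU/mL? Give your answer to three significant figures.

Step 1: 90 μL brought to 4050 μL → factor 4050/90 = 45
Step 2: 260 μL + 650 μL = 910 μL total → factor 910/260 = 3.5
Dilution factor through tube 2 = 45 × 3.5 = 157.5
[tube 2] = 1.00 × 10^7 CFU/mL / 157.5 = 6.35 × 10^4 CFU/mL

6.35 × 10^4 CFU/mL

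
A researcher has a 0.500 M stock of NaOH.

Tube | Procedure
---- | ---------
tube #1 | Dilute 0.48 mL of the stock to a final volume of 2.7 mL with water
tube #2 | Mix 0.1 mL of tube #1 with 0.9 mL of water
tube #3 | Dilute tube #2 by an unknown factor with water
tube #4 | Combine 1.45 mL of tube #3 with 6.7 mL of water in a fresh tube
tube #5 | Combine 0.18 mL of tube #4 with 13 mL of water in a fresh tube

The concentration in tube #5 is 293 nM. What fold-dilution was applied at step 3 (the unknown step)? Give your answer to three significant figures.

Step 1: 0.48 mL brought to 2.7 mL → factor 2.7/0.48 = 5.625
Step 2: 0.1 mL + 0.9 mL = 1 mL total → factor 1/0.1 = 10
Step 3: unknown factor x
Step 4: 1.45 mL + 6.7 mL = 8.15 mL total → factor 8.15/1.45 = 5.6207
Step 5: 0.18 mL + 13 mL = 13.18 mL total → factor 13.18/0.18 = 73.222
Product of known-step factors = 23150
Overall factor = 0.500 M / (293 nM) = 1.7065 × 10^6
x = 1.7065 × 10^6 / 23150 = 73.7

73.7-fold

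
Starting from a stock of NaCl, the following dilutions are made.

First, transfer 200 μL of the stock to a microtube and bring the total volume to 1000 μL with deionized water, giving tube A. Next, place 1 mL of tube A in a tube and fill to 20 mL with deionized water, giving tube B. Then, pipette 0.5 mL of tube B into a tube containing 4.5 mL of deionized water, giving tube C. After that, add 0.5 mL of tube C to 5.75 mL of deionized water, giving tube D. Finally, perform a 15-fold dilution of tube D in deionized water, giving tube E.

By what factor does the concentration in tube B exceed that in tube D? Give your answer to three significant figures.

125

Step 1: 200 μL brought to 1000 μL → factor 1000/200 = 5
Step 2: 1 mL brought to 20 mL → factor 20/1 = 20
Step 3: 0.5 mL + 4.5 mL = 5 mL total → factor 5/0.5 = 10
Step 4: 0.5 mL + 5.75 mL = 6.25 mL total → factor 6.25/0.5 = 12.5
Dilution factor to tube B = 100; to tube D = 12500
[tube B]/[tube D] = (factor to tube D)/(factor to tube B) = 12500/100 = 125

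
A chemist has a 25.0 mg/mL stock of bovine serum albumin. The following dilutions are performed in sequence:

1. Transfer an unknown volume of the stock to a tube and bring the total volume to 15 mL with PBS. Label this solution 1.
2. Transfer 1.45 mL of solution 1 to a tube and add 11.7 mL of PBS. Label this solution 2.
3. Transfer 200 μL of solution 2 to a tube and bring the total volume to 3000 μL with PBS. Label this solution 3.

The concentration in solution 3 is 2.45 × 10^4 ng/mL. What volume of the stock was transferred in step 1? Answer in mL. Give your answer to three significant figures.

Step 1: v brought to 15 mL → factor = 15 mL/v
Step 2: 1.45 mL + 11.7 mL = 13.15 mL total → factor 13.15/1.45 = 9.069
Step 3: 200 μL brought to 3000 μL → factor 3000/200 = 15
Product of known-step factors = 136.03
Overall factor = 25.0 mg/mL / (2.45 × 10^4 ng/mL) = 1020.4
Step-1 factor = 1020.4 / 136.03 = 7.5011
v = 15 mL / 7.5011 = 2.00 mL

2.00 mL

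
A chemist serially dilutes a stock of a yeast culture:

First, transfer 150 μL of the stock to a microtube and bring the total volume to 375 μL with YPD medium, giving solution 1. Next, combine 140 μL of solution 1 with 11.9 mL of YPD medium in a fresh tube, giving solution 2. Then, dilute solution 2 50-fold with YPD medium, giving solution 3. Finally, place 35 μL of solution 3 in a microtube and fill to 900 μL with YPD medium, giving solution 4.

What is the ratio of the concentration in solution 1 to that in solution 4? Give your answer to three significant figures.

Step 1: 150 μL brought to 375 μL → factor 375/150 = 2.5
Step 2: 140 μL + 11.9 mL = 12040 μL total → factor 12040/140 = 86
Step 3: 50-fold → factor 50
Step 4: 35 μL brought to 900 μL → factor 900/35 = 25.714
Dilution factor to solution 1 = 2.5; to solution 4 = 2.7643 × 10^5
[solution 1]/[solution 4] = (factor to solution 4)/(factor to solution 1) = 2.7643 × 10^5/2.5 = 1.11 × 10^5

1.11 × 10^5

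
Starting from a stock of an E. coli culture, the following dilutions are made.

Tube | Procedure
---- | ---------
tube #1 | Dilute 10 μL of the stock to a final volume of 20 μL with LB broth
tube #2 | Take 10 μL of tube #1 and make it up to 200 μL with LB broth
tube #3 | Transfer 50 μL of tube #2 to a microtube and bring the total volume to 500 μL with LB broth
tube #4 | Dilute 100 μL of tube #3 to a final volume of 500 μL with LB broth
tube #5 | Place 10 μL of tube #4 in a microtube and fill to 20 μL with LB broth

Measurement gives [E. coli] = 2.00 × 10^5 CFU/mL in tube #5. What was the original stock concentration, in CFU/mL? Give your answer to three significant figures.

8.00 × 10^8 CFU/mL

Step 1: 10 μL brought to 20 μL → factor 20/10 = 2
Step 2: 10 μL brought to 200 μL → factor 200/10 = 20
Step 3: 50 μL brought to 500 μL → factor 500/50 = 10
Step 4: 100 μL brought to 500 μL → factor 500/100 = 5
Step 5: 10 μL brought to 20 μL → factor 20/10 = 2
Overall dilution factor = 2 × 20 × 10 × 5 × 2 = 4000
Stock = 2.00 × 10^5 CFU/mL × 4000 = 8.00 × 10^8 CFU/mL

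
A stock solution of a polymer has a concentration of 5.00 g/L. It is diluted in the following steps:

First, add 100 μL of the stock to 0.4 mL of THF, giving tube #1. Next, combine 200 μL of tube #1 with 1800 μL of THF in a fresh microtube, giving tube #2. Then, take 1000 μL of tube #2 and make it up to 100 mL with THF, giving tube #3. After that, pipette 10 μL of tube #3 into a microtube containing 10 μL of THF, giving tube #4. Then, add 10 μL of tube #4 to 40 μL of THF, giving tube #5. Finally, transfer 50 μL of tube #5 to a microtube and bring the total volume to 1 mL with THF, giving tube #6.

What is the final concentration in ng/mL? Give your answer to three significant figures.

5.00 ng/mL

Step 1: 100 μL + 0.4 mL = 500 μL total → factor 500/100 = 5
Step 2: 200 μL + 1800 μL = 2000 μL total → factor 2000/200 = 10
Step 3: 1000 μL brought to 100 mL → factor 1 × 10^5/1000 = 100
Step 4: 10 μL + 10 μL = 20 μL total → factor 20/10 = 2
Step 5: 10 μL + 40 μL = 50 μL total → factor 50/10 = 5
Step 6: 50 μL brought to 1 mL → factor 1000/50 = 20
Overall dilution factor = 5 × 10 × 100 × 2 × 5 × 20 = 1 × 10^6
Final = 5.00 g/L / 1 × 10^6 = 5.000 × 10^-6 g/L = 5.00 ng/mL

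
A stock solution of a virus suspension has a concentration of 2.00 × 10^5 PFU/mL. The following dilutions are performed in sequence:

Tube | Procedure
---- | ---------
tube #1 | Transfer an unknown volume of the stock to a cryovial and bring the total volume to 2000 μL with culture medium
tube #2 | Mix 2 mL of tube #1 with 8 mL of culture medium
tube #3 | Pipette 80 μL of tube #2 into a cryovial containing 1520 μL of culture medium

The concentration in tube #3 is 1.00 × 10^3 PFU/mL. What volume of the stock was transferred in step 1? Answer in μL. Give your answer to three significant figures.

1.00 × 10^3 μL

Step 1: v brought to 2000 μL → factor = 2000 μL/v
Step 2: 2 mL + 8 mL = 10 mL total → factor 10/2 = 5
Step 3: 80 μL + 1520 μL = 1600 μL total → factor 1600/80 = 20
Product of known-step factors = 100
Overall factor = 2.00 × 10^5 PFU/mL / (1.00 × 10^3 PFU/mL) = 200
Step-1 factor = 200 / 100 = 2
v = 2000 μL / 2 = 1.00 × 10^3 μL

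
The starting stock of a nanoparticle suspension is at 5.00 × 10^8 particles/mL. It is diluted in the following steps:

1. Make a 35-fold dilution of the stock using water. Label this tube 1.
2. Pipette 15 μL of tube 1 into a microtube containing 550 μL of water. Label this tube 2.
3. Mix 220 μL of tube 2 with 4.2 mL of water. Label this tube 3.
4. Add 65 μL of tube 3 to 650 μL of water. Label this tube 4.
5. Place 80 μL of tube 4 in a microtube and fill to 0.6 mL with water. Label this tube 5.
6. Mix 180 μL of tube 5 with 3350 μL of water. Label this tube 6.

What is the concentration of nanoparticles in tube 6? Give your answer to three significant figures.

11.7 particles/mL

Step 1: 35-fold → factor 35
Step 2: 15 μL + 550 μL = 565 μL total → factor 565/15 = 37.667
Step 3: 220 μL + 4.2 mL = 4420 μL total → factor 4420/220 = 20.091
Step 4: 65 μL + 650 μL = 715 μL total → factor 715/65 = 11
Step 5: 80 μL brought to 0.6 mL → factor 600/80 = 7.5
Step 6: 180 μL + 3350 μL = 3530 μL total → factor 3530/180 = 19.611
Overall dilution factor = 35 × 37.667 × 20.091 × 11 × 7.5 × 19.611 = 4.2853 × 10^7
Final = 5.00 × 10^8 particles/mL / 4.2853 × 10^7 = 11.7 particles/mL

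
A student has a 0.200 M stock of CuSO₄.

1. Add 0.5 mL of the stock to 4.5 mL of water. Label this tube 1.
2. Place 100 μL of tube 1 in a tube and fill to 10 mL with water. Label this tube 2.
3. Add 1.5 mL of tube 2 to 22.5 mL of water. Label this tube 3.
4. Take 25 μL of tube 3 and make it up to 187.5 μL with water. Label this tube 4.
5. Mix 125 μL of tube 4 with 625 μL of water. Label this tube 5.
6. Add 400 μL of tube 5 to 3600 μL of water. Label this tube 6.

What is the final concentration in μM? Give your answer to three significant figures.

0.0278 μM

Step 1: 0.5 mL + 4.5 mL = 5 mL total → factor 5/0.5 = 10
Step 2: 100 μL brought to 10 mL → factor 10000/100 = 100
Step 3: 1.5 mL + 22.5 mL = 24 mL total → factor 24/1.5 = 16
Step 4: 25 μL brought to 187.5 μL → factor 187.5/25 = 7.5
Step 5: 125 μL + 625 μL = 750 μL total → factor 750/125 = 6
Step 6: 400 μL + 3600 μL = 4000 μL total → factor 4000/400 = 10
Overall dilution factor = 10 × 100 × 16 × 7.5 × 6 × 10 = 7.2 × 10^6
Final = 0.200 M / 7.2 × 10^6 = 2.778 × 10^-8 M = 0.0278 μM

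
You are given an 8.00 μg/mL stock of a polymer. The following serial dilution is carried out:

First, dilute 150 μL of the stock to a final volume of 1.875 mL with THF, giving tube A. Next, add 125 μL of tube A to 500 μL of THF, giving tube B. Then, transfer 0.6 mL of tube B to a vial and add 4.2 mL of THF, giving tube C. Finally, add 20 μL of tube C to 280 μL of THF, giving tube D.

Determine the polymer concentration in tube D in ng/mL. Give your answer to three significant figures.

Step 1: 150 μL brought to 1.875 mL → factor 1875/150 = 12.5
Step 2: 125 μL + 500 μL = 625 μL total → factor 625/125 = 5
Step 3: 0.6 mL + 4.2 mL = 4.8 mL total → factor 4.8/0.6 = 8
Step 4: 20 μL + 280 μL = 300 μL total → factor 300/20 = 15
Overall dilution factor = 12.5 × 5 × 8 × 15 = 7500
Final = 8.00 μg/mL / 7500 = 0.001067 μg/mL = 1.07 ng/mL

1.07 ng/mL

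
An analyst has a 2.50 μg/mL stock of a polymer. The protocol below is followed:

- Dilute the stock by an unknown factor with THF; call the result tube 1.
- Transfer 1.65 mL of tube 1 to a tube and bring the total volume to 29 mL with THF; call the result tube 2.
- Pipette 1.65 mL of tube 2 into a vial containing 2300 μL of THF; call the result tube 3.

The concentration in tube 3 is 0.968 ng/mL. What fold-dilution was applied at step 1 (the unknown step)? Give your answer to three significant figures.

Step 1: unknown factor x
Step 2: 1.65 mL brought to 29 mL → factor 29/1.65 = 17.576
Step 3: 1.65 mL + 2300 μL = 3.95 mL total → factor 3.95/1.65 = 2.3939
Product of known-step factors = 42.075
Overall factor = 2.50 μg/mL / (0.968 ng/mL) = 2582.6
x = 2582.6 / 42.075 = 61.4

61.4-fold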